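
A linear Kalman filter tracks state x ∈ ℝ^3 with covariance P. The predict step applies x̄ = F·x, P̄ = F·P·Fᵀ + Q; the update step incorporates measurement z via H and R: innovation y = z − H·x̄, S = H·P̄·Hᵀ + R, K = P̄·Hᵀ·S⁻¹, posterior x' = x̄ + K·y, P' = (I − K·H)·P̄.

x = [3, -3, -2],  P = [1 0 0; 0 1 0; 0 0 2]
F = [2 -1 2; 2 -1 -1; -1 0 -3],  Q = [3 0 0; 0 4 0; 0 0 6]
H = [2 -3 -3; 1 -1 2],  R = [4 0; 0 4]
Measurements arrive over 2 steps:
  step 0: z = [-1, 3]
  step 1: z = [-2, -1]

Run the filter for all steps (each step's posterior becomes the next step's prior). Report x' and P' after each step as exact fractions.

step 0: x' = [188657/21884, 138867/21884, -2981/21884], P' = [172163/21884 131413/21884 -20023/21884; 131413/21884 112899/21884 -21713/21884; -20023/21884 -21713/21884 12155/21884]
step 1: x' = [834667968/125134865, 156904083/25026973, -149060779/125134865], P' = [1284764372/125134865 204027440/25026973 -176613016/125134865; 204027440/25026973 176877920/25026973 -35766584/25026973; -176613016/125134865 -35766584/25026973 81407628/125134865]

step 0: x̄ = F·x = [5, 11, 3]
step 0: P̄ = F·P·Fᵀ + Q = [16 1 -14; 1 11 4; -14 4 25]
step 0: y = z − H·x̄ = [31, 3]
step 0: S = H·P̄·Hᵀ + R = [620 -116; -116 57]
step 0: K = P̄·Hᵀ·S⁻¹ = [2539/21884 44/5471; -2683/21884 -1557/5471; -2843/21884 1625/5471]
step 0: x' = x̄ + K·y = [188657/21884, 138867/21884, -2981/21884]
step 0: P' = (I − K·H)·P̄ = [172163/21884 131413/21884 -20023/21884; 131413/21884 112899/21884 -21713/21884; -20023/21884 -21713/21884 12155/21884]
step 1: x̄ = F·x = [232485/21884, 60357/5471, -89857/10942]
step 1: P̄ = F·P·Fᵀ + Q = [316839/21884 58314/5471 -95399/10942; 58314/5471 103064/5471 -35368/5471; -95399/10942 -35368/5471 73181/5471]
step 1: y = z − H·x̄ = [-80899/5471, 346487/21884]
step 1: S = H·P̄·Hᵀ + R = [1160930/5471 -204640/5471; -204640/5471 1323711/21884]
step 1: K = P̄·Hᵀ·S⁻¹ = [9739048/125134865 -4429943/25026973; -3819782/25026973 -11095912/25026973; -15237539/125134865 8251758/25026973]
step 1: x' = x̄ + K·y = [834667968/125134865, 156904083/25026973, -149060779/125134865]
step 1: P' = (I − K·H)·P̄ = [1284764372/125134865 204027440/25026973 -176613016/125134865; 204027440/25026973 176877920/25026973 -35766584/25026973; -176613016/125134865 -35766584/25026973 81407628/125134865]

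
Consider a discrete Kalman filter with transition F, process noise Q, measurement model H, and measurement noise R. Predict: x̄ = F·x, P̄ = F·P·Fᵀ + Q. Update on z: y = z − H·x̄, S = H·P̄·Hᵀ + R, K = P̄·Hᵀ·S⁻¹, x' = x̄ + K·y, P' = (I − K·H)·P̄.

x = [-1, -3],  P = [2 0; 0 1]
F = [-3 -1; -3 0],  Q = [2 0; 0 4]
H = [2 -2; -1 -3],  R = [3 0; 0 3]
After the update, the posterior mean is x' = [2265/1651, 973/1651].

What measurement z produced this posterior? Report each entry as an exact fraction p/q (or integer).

x̄ = F·x = [6, 3]
P̄ = F·P·Fᵀ + Q = [21 18; 18 22]
S = H·P̄·Hᵀ + R = [31 18; 18 330]
K = P̄·Hᵀ·S⁻¹ = [555/1651 -811/3302; -188/1651 -410/1651]
x' − x̄ = [-7641/1651, -3980/1651] = K·y
y = (KᵀK)⁻¹·Kᵀ·(x' − x̄) = [-5, 12]
z = y + H·x̄ = [-5, 12] + [6, -15] = [1, -3]

z = [1, -3]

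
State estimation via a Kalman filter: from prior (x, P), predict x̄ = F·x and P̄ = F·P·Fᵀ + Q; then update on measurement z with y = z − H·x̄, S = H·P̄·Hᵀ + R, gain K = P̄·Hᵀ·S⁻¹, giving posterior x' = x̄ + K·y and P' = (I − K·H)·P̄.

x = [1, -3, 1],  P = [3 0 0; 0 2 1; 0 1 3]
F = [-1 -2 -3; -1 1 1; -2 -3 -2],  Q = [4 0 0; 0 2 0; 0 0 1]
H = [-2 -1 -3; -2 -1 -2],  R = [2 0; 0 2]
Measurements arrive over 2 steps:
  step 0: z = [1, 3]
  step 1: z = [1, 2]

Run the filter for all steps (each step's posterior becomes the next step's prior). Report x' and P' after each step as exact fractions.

step 0: x' = [-9713/5517, -12587/5517, 8488/5517], P' = [23611/5517 -26108/5517 -7760/5517; -26108/5517 54106/5517 -842/5517; -7760/5517 -842/5517 6904/5517]
step 1: x' = [-64450187/15451327, 89203246/15451327, 7180935/15451327], P' = [70811358/15451327 -79469506/15451327 -22764330/15451327; -79469506/15451327 171236390/15451327 -5980078/15451327; -22764330/15451327 -5980078/15451327 21782416/15451327]

step 0: x̄ = F·x = [2, -3, 5]
step 0: P̄ = F·P·Fᵀ + Q = [54 -15 49; -15 12 -11; 49 -11 55]
step 0: y = z − H·x̄ = [17, 14]
step 0: S = H·P̄·Hᵀ + R = [1187 933; 933 738]
step 0: K = P̄·Hᵀ·S⁻¹ = [361/1839 -2797/5517; 106/1839 -103/5517; -725/1839 1277/5517]
step 0: x' = x̄ + K·y = [-9713/5517, -12587/5517, 8488/5517]
step 0: P' = (I − K·H)·P̄ = [23611/5517 -26108/5517 -7760/5517; -26108/5517 54106/5517 -842/5517; -7760/5517 -842/5517 6904/5517]
step 1: x̄ = F·x = [1047/613, 5614/5517, 40211/5517]
step 1: P̄ = F·P·Fᵀ + Q = [18127/613 -15859/613 17500/613; -15859/613 161707/5517 -150802/5517; 17500/613 -150802/5517 229051/5517]
step 1: y = z − H·x̄ = [150610/5517, 115916/5517]
step 1: S = H·P̄·Hᵀ + R = [3301036/5517 2438651/5517; 2438651/5517 1827385/5517]
step 1: K = P̄·Hᵀ·S⁻¹ = [3069890/15451327 -8312275/15451327; 2821428/15451327 -168611/15451327; -6919255/15451327 3971953/15451327]
step 1: x' = x̄ + K·y = [-64450187/15451327, 89203246/15451327, 7180935/15451327]
step 1: P' = (I − K·H)·P̄ = [70811358/15451327 -79469506/15451327 -22764330/15451327; -79469506/15451327 171236390/15451327 -5980078/15451327; -22764330/15451327 -5980078/15451327 21782416/15451327]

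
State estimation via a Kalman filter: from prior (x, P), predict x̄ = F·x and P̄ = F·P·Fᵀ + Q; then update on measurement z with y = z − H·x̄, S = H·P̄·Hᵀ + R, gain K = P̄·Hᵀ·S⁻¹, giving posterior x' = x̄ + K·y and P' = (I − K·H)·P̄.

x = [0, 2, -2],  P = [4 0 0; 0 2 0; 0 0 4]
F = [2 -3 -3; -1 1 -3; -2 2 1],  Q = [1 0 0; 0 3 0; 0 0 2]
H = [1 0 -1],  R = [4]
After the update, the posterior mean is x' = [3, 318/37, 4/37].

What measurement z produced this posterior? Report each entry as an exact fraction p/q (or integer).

x̄ = F·x = [0, 8, 2]
P̄ = F·P·Fᵀ + Q = [71 22 -40; 22 45 0; -40 0 30]
S = H·P̄·Hᵀ + R = [185]
K = P̄·Hᵀ·S⁻¹ = [3/5; 22/185; -14/37]
x' − x̄ = [3, 22/37, -70/37] = K·y
y = (KᵀK)⁻¹·Kᵀ·(x' − x̄) = [5]
z = y + H·x̄ = [5] + [-2] = [3]

z = [3]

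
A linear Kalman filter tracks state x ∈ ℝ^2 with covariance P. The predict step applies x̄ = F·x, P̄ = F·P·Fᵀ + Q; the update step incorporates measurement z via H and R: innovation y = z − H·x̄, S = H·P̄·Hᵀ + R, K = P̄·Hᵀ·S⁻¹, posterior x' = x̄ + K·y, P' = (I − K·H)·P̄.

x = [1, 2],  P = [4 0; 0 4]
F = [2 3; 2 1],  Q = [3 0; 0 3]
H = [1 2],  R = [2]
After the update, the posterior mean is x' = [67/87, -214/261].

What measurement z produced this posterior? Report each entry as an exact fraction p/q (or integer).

x̄ = F·x = [8, 4]
P̄ = F·P·Fᵀ + Q = [55 28; 28 23]
S = H·P̄·Hᵀ + R = [261]
K = P̄·Hᵀ·S⁻¹ = [37/87; 74/261]
x' − x̄ = [-629/87, -1258/261] = K·y
y = (KᵀK)⁻¹·Kᵀ·(x' − x̄) = [-17]
z = y + H·x̄ = [-17] + [16] = [-1]

z = [-1]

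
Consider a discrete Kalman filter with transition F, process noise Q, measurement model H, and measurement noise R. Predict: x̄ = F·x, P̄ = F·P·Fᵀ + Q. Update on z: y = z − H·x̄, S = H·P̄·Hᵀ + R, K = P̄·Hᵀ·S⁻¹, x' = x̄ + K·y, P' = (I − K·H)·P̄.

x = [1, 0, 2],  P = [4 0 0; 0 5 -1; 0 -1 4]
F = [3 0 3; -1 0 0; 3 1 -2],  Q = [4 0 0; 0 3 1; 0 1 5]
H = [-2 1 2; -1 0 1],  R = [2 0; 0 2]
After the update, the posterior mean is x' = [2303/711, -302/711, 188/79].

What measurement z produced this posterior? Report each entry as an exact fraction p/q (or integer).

z = [-2, -1]

x̄ = F·x = [9, -1, -1]
P̄ = F·P·Fᵀ + Q = [76 -12 9; -12 7 -11; 9 -11 66]
S = H·P̄·Hᵀ + R = [509 249; 249 126]
K = P̄·Hᵀ·S⁻¹ = [-571/711 2251/2133; 295/711 -1732/2133; -45/79 374/237]
x' − x̄ = [-4096/711, 409/711, 267/79] = K·y
y = (KᵀK)⁻¹·Kᵀ·(x' − x̄) = [19, 9]
z = y + H·x̄ = [19, 9] + [-21, -10] = [-2, -1]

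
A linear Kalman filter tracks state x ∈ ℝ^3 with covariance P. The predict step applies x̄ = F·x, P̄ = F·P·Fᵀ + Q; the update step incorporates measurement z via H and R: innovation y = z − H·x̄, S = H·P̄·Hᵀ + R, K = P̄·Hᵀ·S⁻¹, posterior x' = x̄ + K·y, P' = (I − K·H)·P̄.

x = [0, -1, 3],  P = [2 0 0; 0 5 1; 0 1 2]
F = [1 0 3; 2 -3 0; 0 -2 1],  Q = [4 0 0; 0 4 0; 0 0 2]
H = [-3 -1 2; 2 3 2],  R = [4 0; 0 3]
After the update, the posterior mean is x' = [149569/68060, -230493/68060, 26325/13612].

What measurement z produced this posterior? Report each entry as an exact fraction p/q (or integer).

x̄ = F·x = [9, 3, 5]
P̄ = F·P·Fᵀ + Q = [24 -5 0; -5 57 27; 0 27 20]
S = H·P̄·Hᵀ + R = [219 -72; -72 956]
K = P̄·Hᵀ·S⁻¹ = [-15419/51045 801/68060; 2246/17015 15983/68060; 1057/10209 1829/13612]
x' − x̄ = [-462971/68060, -434673/68060, -41735/13612] = K·y
y = (KᵀK)⁻¹·Kᵀ·(x' − x̄) = [21, -39]
z = y + H·x̄ = [21, -39] + [-20, 37] = [1, -2]

z = [1, -2]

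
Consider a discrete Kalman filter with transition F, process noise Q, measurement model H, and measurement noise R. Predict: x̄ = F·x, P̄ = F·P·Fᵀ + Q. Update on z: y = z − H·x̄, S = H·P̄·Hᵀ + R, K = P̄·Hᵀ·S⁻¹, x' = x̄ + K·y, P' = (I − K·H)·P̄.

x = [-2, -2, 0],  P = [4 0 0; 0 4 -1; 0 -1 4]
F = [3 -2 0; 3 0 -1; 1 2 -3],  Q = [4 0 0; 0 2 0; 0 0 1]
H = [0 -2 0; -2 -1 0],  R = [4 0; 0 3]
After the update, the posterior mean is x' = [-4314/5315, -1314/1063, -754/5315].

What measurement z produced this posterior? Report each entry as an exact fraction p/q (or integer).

z = [2, 3]

x̄ = F·x = [-2, -6, -6]
P̄ = F·P·Fᵀ + Q = [56 34 -10; 34 42 26; -10 26 69]
S = H·P̄·Hᵀ + R = [172 220; 220 405]
K = P̄·Hᵀ·S⁻¹ = [229/1063 -2538/5315; -491/1063 -22/1063; -987/1063 2602/5315]
x' − x̄ = [6316/5315, 5064/1063, 31136/5315] = K·y
y = (KᵀK)⁻¹·Kᵀ·(x' − x̄) = [-10, -7]
z = y + H·x̄ = [-10, -7] + [12, 10] = [2, 3]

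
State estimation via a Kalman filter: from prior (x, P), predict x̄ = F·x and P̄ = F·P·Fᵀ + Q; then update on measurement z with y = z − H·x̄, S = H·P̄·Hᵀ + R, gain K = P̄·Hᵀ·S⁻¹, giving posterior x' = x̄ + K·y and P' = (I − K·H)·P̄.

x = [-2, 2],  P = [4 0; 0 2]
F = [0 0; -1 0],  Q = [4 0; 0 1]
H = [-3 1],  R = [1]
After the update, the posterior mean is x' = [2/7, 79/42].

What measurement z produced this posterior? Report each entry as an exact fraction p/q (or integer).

z = [1]

x̄ = F·x = [0, 2]
P̄ = F·P·Fᵀ + Q = [4 0; 0 5]
S = H·P̄·Hᵀ + R = [42]
K = P̄·Hᵀ·S⁻¹ = [-2/7; 5/42]
x' − x̄ = [2/7, -5/42] = K·y
y = (KᵀK)⁻¹·Kᵀ·(x' − x̄) = [-1]
z = y + H·x̄ = [-1] + [2] = [1]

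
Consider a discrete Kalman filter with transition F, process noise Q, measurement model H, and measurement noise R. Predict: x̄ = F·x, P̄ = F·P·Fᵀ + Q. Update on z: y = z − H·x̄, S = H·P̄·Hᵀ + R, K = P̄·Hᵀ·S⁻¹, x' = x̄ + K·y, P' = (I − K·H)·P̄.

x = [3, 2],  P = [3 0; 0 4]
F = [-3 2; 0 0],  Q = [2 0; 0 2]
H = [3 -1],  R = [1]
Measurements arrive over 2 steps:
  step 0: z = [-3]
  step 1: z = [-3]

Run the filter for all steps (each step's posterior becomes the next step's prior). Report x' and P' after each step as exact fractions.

step 0: x̄ = F·x = [-5, 0]
step 0: P̄ = F·P·Fᵀ + Q = [45 0; 0 2]
step 0: y = z − H·x̄ = [12]
step 0: S = H·P̄·Hᵀ + R = [408]
step 0: K = P̄·Hᵀ·S⁻¹ = [45/136; -1/204]
step 0: x' = x̄ + K·y = [-35/34, -1/17]
step 0: P' = (I − K·H)·P̄ = [45/136 45/68; 45/68 203/102]
step 1: x̄ = F·x = [101/34, 0]
step 1: P̄ = F·P·Fᵀ + Q = [2039/408 0; 0 2]
step 1: y = z − H·x̄ = [-405/34]
step 1: S = H·P̄·Hᵀ + R = [6525/136]
step 1: K = P̄·Hᵀ·S⁻¹ = [2039/6525; -272/6525]
step 1: x' = x̄ + K·y = [-109/145, 72/145]
step 1: P' = (I − K·H)·P̄ = [2039/6525 4078/6525; 4078/6525 12506/6525]

step 0: x' = [-35/34, -1/17], P' = [45/136 45/68; 45/68 203/102]
step 1: x' = [-109/145, 72/145], P' = [2039/6525 4078/6525; 4078/6525 12506/6525]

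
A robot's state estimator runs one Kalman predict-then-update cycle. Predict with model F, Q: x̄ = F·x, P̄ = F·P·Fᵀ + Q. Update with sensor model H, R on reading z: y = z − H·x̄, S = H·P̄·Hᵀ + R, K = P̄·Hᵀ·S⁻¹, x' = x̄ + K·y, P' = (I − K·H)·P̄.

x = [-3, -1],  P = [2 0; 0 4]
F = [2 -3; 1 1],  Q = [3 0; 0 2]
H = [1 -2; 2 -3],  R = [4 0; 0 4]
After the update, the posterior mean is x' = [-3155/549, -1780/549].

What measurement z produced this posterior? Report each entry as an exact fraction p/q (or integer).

x̄ = F·x = [-3, -4]
P̄ = F·P·Fᵀ + Q = [47 -8; -8 8]
S = H·P̄·Hᵀ + R = [115 198; 198 360]
K = P̄·Hᵀ·S⁻¹ = [-19/61 274/549; -20/61 38/549]
x' − x̄ = [-1508/549, 416/549] = K·y
y = (KᵀK)⁻¹·Kᵀ·(x' − x̄) = [-4, -8]
z = y + H·x̄ = [-4, -8] + [5, 6] = [1, -2]

z = [1, -2]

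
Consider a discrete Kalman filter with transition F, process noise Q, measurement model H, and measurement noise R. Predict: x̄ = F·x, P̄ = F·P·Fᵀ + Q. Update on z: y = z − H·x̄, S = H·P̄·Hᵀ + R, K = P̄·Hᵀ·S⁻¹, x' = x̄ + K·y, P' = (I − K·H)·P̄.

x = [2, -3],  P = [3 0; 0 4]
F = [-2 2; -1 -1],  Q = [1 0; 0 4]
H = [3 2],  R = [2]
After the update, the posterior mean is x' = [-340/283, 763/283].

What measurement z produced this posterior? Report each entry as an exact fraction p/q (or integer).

z = [2]

x̄ = F·x = [-10, 1]
P̄ = F·P·Fᵀ + Q = [29 -2; -2 11]
S = H·P̄·Hᵀ + R = [283]
K = P̄·Hᵀ·S⁻¹ = [83/283; 16/283]
x' − x̄ = [2490/283, 480/283] = K·y
y = (KᵀK)⁻¹·Kᵀ·(x' − x̄) = [30]
z = y + H·x̄ = [30] + [-28] = [2]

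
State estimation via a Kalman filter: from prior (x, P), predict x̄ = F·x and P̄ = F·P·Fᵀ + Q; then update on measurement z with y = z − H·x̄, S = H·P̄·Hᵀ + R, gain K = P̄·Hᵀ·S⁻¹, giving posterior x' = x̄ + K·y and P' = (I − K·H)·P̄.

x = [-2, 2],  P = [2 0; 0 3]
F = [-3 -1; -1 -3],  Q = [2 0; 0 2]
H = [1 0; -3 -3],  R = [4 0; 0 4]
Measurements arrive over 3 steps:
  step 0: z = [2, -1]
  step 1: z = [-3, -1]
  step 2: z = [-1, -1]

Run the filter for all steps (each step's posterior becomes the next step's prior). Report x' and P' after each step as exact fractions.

step 0: x̄ = F·x = [4, -4]
step 0: P̄ = F·P·Fᵀ + Q = [23 15; 15 31]
step 0: y = z − H·x̄ = [-2, -1]
step 0: S = H·P̄·Hᵀ + R = [27 -114; -114 760]
step 0: K = P̄·Hᵀ·S⁻¹ = [59/99 -2/33; -19/33 -56/209]
step 0: x' = x̄ + K·y = [284/99, -1618/627]
step 0: P' = (I − K·H)·P̄ = [236/99 -76/33; -76/33 556/209]
step 1: x̄ = F·x = [-3778/627, 9166/1881]
step 1: P̄ = F·P·Fᵀ + Q = [2570/209 -4952/627; -4952/627 27290/1881]
step 1: y = z − H·x̄ = [1897/627, -2795/627]
step 1: S = H·P̄·Hᵀ + R = [3406/209 -2758/209; -2758/209 21544/209]
step 1: K = P̄·Hᵀ·S⁻¹ = [57131/78675 -2758/78675; -33727/47205 -13399/47205]
step 1: x' = x̄ + K·y = [-866737/236025, 563144/141615]
step 1: P' = (I − K·H)·P̄ = [228524/78675 -134908/47205; -134908/47205 91664/28323]
step 2: x̄ = F·x = [4984913/708075, -649661/78675]
step 2: P̄ = F·P·Fᵀ + Q = [10076474/708075 -799028/78675; -799028/78675 442798/26225]
step 2: y = z − H·x̄ = [-5692988/708075, -1098061/236025]
step 2: S = H·P̄·Hᵀ + R = [12908774/708075 -2885222/236025; -2885222/236025 7964216/78675]
step 2: K = P̄·Hᵀ·S⁻¹ = [228556433/300234377 -8655666/300234377; -225671211/300234377 -87119535/300234377]
step 2: x' = x̄ + K·y = [316331697/300234377, -259469552/300234377]
step 2: P' = (I − K·H)·P̄ = [914225732/300234377 -902684844/300234377; -902684844/300234377 1018844224/300234377]

step 0: x' = [284/99, -1618/627], P' = [236/99 -76/33; -76/33 556/209]
step 1: x' = [-866737/236025, 563144/141615], P' = [228524/78675 -134908/47205; -134908/47205 91664/28323]
step 2: x' = [316331697/300234377, -259469552/300234377], P' = [914225732/300234377 -902684844/300234377; -902684844/300234377 1018844224/300234377]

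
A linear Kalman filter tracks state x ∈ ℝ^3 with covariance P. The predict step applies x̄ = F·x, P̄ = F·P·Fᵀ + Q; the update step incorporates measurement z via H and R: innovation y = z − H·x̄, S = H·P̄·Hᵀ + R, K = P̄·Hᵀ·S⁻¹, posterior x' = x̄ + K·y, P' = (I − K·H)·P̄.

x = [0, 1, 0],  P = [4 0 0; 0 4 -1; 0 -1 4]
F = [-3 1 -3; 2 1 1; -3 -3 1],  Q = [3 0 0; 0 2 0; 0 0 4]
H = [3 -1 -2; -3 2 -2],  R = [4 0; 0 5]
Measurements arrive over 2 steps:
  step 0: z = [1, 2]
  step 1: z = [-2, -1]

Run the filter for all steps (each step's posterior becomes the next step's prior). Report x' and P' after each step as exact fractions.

step 0: x' = [149134/1690241, 855635/1690241, -154141/241463], P' = [1220120/1690241 1736256/1690241 52078/241463; 1736256/1690241 3751284/1690241 93990/241463; 52078/241463 93990/241463 148558/241463]
step 1: x' = [-6752946622/40816389425, -4407980056/40816389425, 26373587642/40816389425], P' = [130512843504/204081947125 179598527292/204081947125 36240838356/204081947125; 179598527292/204081947125 397348389316/204081947125 63963628488/204081947125; 36240838356/204081947125 63963628488/204081947125 120339995934/204081947125]

step 0: x̄ = F·x = [1, 1, -3]
step 0: P̄ = F·P·Fᵀ + Q = [85 -30 2; -30 24 -30; 2 -30 86]
step 0: y = z − H·x̄ = [-7, -3]
step 0: S = H·P̄·Hᵀ + R = [1173 -679; -679 1834]
step 0: K = P̄·Hᵀ·S⁻¹ = [42679/241463 -183388/1690241; 5058/241463 195588/1690241; -58718/241463 -53074/241463]
step 0: x' = x̄ + K·y = [149134/1690241, 855635/1690241, -154141/241463]
step 0: P' = (I − K·H)·P̄ = [1220120/1690241 1736256/1690241 52078/241463; 1736256/1690241 3751284/1690241 93990/241463; 52078/241463 93990/241463 148558/241463]
step 1: x̄ = F·x = [520742/241463, 74916/1690241, -4093294/1690241]
step 1: P̄ = F·P·Fᵀ + Q = [3051279/241463 -1860312/241463 2255946/241463; -1860312/241463 22771220/1690241 -34841376/1690241; 2255946/241463 -34841376/1690241 77661258/1690241]
step 1: y = z − H·x̄ = [-22427736/1690241, 908921/1690241]
step 1: S = H·P̄·Hᵀ + R = [281675929/1690241 25355111/1690241; 25355111/1690241 1226908374/1690241]
step 1: K = P̄·Hᵀ·S⁻¹ = [34864581627/204081947125 -20964630528/204081947125; 3379983896/204081947125 25594787956/204081947125; -48980276322/204081947125 -44295049992/204081947125]
step 1: x' = x̄ + K·y = [-6752946622/40816389425, -4407980056/40816389425, 26373587642/40816389425]
step 1: P' = (I − K·H)·P̄ = [130512843504/204081947125 179598527292/204081947125 36240838356/204081947125; 179598527292/204081947125 397348389316/204081947125 63963628488/204081947125; 36240838356/204081947125 63963628488/204081947125 120339995934/204081947125]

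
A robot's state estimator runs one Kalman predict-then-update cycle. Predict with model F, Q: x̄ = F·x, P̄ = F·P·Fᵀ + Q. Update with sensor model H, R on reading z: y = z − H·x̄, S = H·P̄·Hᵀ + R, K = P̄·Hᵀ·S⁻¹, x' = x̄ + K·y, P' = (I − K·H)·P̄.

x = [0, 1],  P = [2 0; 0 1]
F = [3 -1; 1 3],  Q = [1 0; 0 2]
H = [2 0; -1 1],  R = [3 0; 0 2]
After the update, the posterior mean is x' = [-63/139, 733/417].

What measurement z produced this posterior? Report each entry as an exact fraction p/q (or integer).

z = [-1, 2]

x̄ = F·x = [-1, 3]
P̄ = F·P·Fᵀ + Q = [20 3; 3 13]
S = H·P̄·Hᵀ + R = [83 -34; -34 29]
K = P̄·Hᵀ·S⁻¹ = [194/417 -17/417; 514/1251 1034/1251]
x' − x̄ = [76/139, -518/417] = K·y
y = (KᵀK)⁻¹·Kᵀ·(x' − x̄) = [1, -2]
z = y + H·x̄ = [1, -2] + [-2, 4] = [-1, 2]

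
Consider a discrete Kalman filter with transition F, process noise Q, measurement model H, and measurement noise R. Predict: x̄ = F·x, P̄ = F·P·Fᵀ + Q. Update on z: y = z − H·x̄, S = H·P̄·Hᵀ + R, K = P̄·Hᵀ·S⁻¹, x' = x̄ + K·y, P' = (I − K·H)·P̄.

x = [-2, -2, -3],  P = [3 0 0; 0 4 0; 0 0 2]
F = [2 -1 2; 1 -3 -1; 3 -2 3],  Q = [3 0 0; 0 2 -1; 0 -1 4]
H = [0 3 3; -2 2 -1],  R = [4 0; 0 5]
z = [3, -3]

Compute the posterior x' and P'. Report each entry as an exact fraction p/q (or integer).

x' = [327696/383743, 65691/383743, 322364/383743]
P' = [900869/383743 505978/383743 -461082/383743; 505978/383743 502071/383743 -415839/383743; -461082/383743 -415839/383743 499651/383743]

x̄ = F·x = [-8, 7, -11]
P̄ = F·P·Fᵀ + Q = [27 14 38; 14 43 26; 38 26 65]
y = z − H·x̄ = [15, -44]
S = H·P̄·Hᵀ + R = [1444 -171; -171 286]
K = P̄·Hᵀ·S⁻¹ = [33672/383743 -3460/20197; 64674/383743 4295/20197; 62859/383743 -4307/20197]
x' = x̄ + K·y = [327696/383743, 65691/383743, 322364/383743]
P' = (I − K·H)·P̄ = [900869/383743 505978/383743 -461082/383743; 505978/383743 502071/383743 -415839/383743; -461082/383743 -415839/383743 499651/383743]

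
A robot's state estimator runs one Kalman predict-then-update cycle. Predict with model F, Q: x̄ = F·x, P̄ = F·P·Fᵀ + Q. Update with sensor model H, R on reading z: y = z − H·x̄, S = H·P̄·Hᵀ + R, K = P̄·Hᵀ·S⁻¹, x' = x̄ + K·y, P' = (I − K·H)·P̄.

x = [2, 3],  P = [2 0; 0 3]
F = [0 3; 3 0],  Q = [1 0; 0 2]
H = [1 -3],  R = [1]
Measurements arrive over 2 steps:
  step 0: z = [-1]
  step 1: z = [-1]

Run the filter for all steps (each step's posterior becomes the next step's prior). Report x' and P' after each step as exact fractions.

step 0: x̄ = F·x = [9, 6]
step 0: P̄ = F·P·Fᵀ + Q = [28 0; 0 20]
step 0: y = z − H·x̄ = [8]
step 0: S = H·P̄·Hᵀ + R = [209]
step 0: K = P̄·Hᵀ·S⁻¹ = [28/209; -60/209]
step 0: x' = x̄ + K·y = [2105/209, 774/209]
step 0: P' = (I − K·H)·P̄ = [5068/209 1680/209; 1680/209 580/209]
step 1: x̄ = F·x = [2322/209, 6315/209]
step 1: P̄ = F·P·Fᵀ + Q = [5429/209 15120/209; 15120/209 46030/209]
step 1: y = z − H·x̄ = [16414/209]
step 1: S = H·P̄·Hᵀ + R = [329188/209]
step 1: K = P̄·Hᵀ·S⁻¹ = [-39931/329188; -61485/164594]
step 1: x' = x̄ + K·y = [260639/164594, 72240/82297]
step 1: P' = (I − K·H)·P̄ = [921899/329188 160305/164594; 160305/164594 36965/82297]

step 0: x' = [2105/209, 774/209], P' = [5068/209 1680/209; 1680/209 580/209]
step 1: x' = [260639/164594, 72240/82297], P' = [921899/329188 160305/164594; 160305/164594 36965/82297]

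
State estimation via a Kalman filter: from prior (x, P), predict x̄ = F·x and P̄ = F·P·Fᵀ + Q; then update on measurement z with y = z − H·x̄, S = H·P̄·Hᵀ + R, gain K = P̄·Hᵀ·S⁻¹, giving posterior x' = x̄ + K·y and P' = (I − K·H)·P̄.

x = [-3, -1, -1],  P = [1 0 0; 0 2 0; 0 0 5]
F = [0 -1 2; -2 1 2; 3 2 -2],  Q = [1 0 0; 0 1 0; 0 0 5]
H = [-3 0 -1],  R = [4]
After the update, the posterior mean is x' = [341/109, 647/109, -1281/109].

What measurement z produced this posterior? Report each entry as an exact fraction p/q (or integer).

x̄ = F·x = [-1, 3, -9]
P̄ = F·P·Fᵀ + Q = [23 18 -24; 18 27 -22; -24 -22 42]
S = H·P̄·Hᵀ + R = [109]
K = P̄·Hᵀ·S⁻¹ = [-45/109; -32/109; 30/109]
x' − x̄ = [450/109, 320/109, -300/109] = K·y
y = (KᵀK)⁻¹·Kᵀ·(x' − x̄) = [-10]
z = y + H·x̄ = [-10] + [12] = [2]

z = [2]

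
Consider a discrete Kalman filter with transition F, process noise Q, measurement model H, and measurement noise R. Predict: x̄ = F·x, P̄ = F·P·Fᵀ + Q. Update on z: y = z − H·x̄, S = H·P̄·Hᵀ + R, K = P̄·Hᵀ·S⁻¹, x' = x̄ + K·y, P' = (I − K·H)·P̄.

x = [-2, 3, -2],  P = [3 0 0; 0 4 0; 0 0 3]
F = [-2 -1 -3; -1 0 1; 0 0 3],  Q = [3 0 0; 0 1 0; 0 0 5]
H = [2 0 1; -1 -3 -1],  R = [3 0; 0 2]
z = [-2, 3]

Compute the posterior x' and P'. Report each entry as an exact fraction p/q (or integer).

x̄ = F·x = [7, 0, -6]
P̄ = F·P·Fᵀ + Q = [46 -3 -27; -3 7 9; -27 9 32]
y = z − H·x̄ = [-10, 4]
S = H·P̄·Hᵀ + R = [111 -52; -52 125]
K = P̄·Hᵀ·S⁻¹ = [7605/11171 2270/11171; -1029/11171 -2841/11171; -4414/11171 -4696/11171]
x' = x̄ + K·y = [11227/11171, -1074/11171, -41670/11171]
P' = (I − K·H)·P̄ = [42241/11171 4962/11171 -61667/11171; 4962/11171 4577/11171 -13011/11171; -61667/11171 -13011/11171 110092/11171]

x' = [11227/11171, -1074/11171, -41670/11171]
P' = [42241/11171 4962/11171 -61667/11171; 4962/11171 4577/11171 -13011/11171; -61667/11171 -13011/11171 110092/11171]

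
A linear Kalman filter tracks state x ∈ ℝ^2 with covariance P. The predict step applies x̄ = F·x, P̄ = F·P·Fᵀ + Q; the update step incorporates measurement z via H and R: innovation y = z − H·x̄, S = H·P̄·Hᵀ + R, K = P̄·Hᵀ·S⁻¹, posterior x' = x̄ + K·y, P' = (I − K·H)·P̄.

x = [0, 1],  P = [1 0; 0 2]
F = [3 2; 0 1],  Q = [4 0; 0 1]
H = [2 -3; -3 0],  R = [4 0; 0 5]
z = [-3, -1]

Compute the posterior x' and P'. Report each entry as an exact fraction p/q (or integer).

x̄ = F·x = [2, 1]
P̄ = F·P·Fᵀ + Q = [21 4; 4 3]
y = z − H·x̄ = [-4, 5]
S = H·P̄·Hᵀ + R = [67 -90; -90 194]
K = P̄·Hᵀ·S⁻¹ = [75/2449 -1521/4898; -637/2449 -447/2449]
x' = x̄ + K·y = [1591/4898, 2762/2449]
P' = (I − K·H)·P̄ = [2535/4898 745/2449; 745/2449 1346/2449]

x' = [1591/4898, 2762/2449]
P' = [2535/4898 745/2449; 745/2449 1346/2449]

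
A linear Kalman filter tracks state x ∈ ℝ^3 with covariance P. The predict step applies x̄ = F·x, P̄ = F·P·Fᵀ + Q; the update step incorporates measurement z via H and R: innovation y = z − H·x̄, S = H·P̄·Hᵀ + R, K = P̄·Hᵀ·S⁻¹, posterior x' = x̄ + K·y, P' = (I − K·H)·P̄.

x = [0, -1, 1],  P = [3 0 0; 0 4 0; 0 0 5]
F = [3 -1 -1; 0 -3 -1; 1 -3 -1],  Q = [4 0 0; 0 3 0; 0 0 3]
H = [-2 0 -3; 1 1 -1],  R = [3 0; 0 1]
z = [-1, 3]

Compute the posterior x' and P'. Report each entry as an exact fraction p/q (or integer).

x' = [4829/3463, 5601/6926, -3867/6926]
P' = [43683/6926 -67887/6926 -28485/6926; -67887/6926 56920/3463 23275/3463; -28485/6926 23275/3463 10429/3463]

x̄ = F·x = [0, 2, 2]
P̄ = F·P·Fᵀ + Q = [40 17 26; 17 44 41; 26 41 47]
y = z − H·x̄ = [5, 3]
S = H·P̄·Hᵀ + R = [898 -122; -122 32]
K = P̄·Hᵀ·S⁻¹ = [-637/6926 4281/6926; -646/3463 -597/6926; -934/3463 -2793/6926]
x' = x̄ + K·y = [4829/3463, 5601/6926, -3867/6926]
P' = (I − K·H)·P̄ = [43683/6926 -67887/6926 -28485/6926; -67887/6926 56920/3463 23275/3463; -28485/6926 23275/3463 10429/3463]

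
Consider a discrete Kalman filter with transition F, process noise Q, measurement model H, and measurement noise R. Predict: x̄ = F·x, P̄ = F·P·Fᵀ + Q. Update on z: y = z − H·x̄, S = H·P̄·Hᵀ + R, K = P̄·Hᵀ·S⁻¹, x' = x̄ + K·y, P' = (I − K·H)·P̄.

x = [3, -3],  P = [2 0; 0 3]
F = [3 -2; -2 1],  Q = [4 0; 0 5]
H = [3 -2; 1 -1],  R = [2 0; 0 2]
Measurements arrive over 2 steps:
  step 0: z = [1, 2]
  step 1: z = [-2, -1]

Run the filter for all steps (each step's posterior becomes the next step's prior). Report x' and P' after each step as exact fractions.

step 0: x̄ = F·x = [15, -9]
step 0: P̄ = F·P·Fᵀ + Q = [34 -18; -18 16]
step 0: y = z − H·x̄ = [-62, -22]
step 0: S = H·P̄·Hᵀ + R = [588 224; 224 88]
step 0: K = P̄·Hᵀ·S⁻¹ = [31/98 -3/14; 3/98 -13/28]
step 0: x' = x̄ + K·y = [5/49, -67/98]
step 0: P' = (I − K·H)·P̄ = [73/49 94/49; 94/49 279/98]
step 1: x̄ = F·x = [82/49, -87/98]
step 1: P̄ = F·P·Fᵀ + Q = [283/49 -59/49; -59/49 601/98]
step 1: y = z − H·x̄ = [-431/49, -349/98]
step 1: S = H·P̄·Hᵀ + R = [4555/49 1745/49; 1745/49 1599/98]
step 1: K = P̄·Hᵀ·S⁻¹ = [7197/24355 -1058/4871; 217/24355 -2285/4871]
step 1: x' = x̄ + K·y = [-3708/24355, 17157/24355]
step 1: P' = (I − K·H)·P̄ = [35554/24355 46134/24355; 46134/24355 68984/24355]

step 0: x' = [5/49, -67/98], P' = [73/49 94/49; 94/49 279/98]
step 1: x' = [-3708/24355, 17157/24355], P' = [35554/24355 46134/24355; 46134/24355 68984/24355]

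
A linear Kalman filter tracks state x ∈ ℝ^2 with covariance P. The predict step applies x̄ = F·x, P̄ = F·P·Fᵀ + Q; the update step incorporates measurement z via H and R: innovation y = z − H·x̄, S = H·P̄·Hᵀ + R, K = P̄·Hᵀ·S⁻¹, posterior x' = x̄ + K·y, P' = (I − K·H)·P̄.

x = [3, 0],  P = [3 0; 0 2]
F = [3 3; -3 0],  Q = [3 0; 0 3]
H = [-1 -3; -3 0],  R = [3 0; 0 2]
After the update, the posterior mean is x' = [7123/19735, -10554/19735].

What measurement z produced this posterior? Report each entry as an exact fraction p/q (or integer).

x̄ = F·x = [9, -9]
P̄ = F·P·Fᵀ + Q = [48 -27; -27 30]
S = H·P̄·Hᵀ + R = [159 -99; -99 434]
K = P̄·Hᵀ·S⁻¹ = [22/19735 -6543/19735; -6441/19735 2214/19735]
x' − x̄ = [-170492/19735, 167061/19735] = K·y
y = (KᵀK)⁻¹·Kᵀ·(x' − x̄) = [-17, 26]
z = y + H·x̄ = [-17, 26] + [18, -27] = [1, -1]

z = [1, -1]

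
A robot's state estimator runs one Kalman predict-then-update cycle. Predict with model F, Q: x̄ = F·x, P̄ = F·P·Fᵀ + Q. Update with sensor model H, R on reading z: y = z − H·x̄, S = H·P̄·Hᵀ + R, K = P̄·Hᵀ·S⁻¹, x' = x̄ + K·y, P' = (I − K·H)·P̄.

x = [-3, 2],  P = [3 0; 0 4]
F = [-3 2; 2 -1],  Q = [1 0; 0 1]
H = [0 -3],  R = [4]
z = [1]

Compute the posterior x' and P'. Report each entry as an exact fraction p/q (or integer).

x̄ = F·x = [13, -8]
P̄ = F·P·Fᵀ + Q = [44 -26; -26 17]
y = z − H·x̄ = [-23]
S = H·P̄·Hᵀ + R = [157]
K = P̄·Hᵀ·S⁻¹ = [78/157; -51/157]
x' = x̄ + K·y = [247/157, -83/157]
P' = (I − K·H)·P̄ = [824/157 -104/157; -104/157 68/157]

x' = [247/157, -83/157]
P' = [824/157 -104/157; -104/157 68/157]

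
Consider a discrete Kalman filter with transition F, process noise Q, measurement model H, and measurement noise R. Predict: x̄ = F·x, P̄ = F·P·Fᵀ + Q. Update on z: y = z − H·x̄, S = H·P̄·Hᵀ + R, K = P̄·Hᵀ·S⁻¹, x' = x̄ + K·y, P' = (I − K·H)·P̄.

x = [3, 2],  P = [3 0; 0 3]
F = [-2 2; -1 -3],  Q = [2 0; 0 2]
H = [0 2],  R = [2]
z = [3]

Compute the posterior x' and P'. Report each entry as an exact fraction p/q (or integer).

x̄ = F·x = [-2, -9]
P̄ = F·P·Fᵀ + Q = [26 -12; -12 32]
y = z − H·x̄ = [21]
S = H·P̄·Hᵀ + R = [130]
K = P̄·Hᵀ·S⁻¹ = [-12/65; 32/65]
x' = x̄ + K·y = [-382/65, 87/65]
P' = (I − K·H)·P̄ = [1402/65 -12/65; -12/65 32/65]

x' = [-382/65, 87/65]
P' = [1402/65 -12/65; -12/65 32/65]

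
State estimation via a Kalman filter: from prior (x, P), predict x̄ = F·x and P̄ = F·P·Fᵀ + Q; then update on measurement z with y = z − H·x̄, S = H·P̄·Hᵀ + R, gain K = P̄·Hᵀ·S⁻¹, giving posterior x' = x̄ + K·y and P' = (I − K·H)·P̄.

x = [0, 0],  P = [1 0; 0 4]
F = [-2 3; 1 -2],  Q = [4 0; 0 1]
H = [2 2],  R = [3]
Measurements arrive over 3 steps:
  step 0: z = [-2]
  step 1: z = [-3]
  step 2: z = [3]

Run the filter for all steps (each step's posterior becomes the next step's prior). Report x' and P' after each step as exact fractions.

step 0: x' = [-72/43, 32/43], P' = [596/43 -542/43; -542/43 518/43]
step 1: x' = [-33624/9781, 19458/9781], P' = [174822/9781 -157938/9781; -157938/9781 148293/9781]
step 2: x' = [10217040/2780927, -5930418/2780927], P' = [50575039/2780927 -45705028/2780927; -45705028/2780927 42898705/2780927]

step 0: x̄ = F·x = [0, 0]
step 0: P̄ = F·P·Fᵀ + Q = [44 -26; -26 18]
step 0: y = z − H·x̄ = [-2]
step 0: S = H·P̄·Hᵀ + R = [43]
step 0: K = P̄·Hᵀ·S⁻¹ = [36/43; -16/43]
step 0: x' = x̄ + K·y = [-72/43, 32/43]
step 0: P' = (I − K·H)·P̄ = [596/43 -542/43; -542/43 518/43]
step 1: x̄ = F·x = [240/43, -136/43]
step 1: P̄ = F·P·Fᵀ + Q = [13722/43 -8094/43; -8094/43 4879/43]
step 1: y = z − H·x̄ = [-337/43]
step 1: S = H·P̄·Hᵀ + R = [9781/43]
step 1: K = P̄·Hᵀ·S⁻¹ = [11256/9781; -6430/9781]
step 1: x' = x̄ + K·y = [-33624/9781, 19458/9781]
step 1: P' = (I − K·H)·P̄ = [174822/9781 -157938/9781; -157938/9781 148293/9781]
step 2: x̄ = F·x = [125622/9781, -72540/9781]
step 2: P̄ = F·P·Fᵀ + Q = [3968305/9781 -2344968/9781; -2344968/9781 1409527/9781]
step 2: y = z − H·x̄ = [-76821/9781]
step 2: S = H·P̄·Hᵀ + R = [2780927/9781]
step 2: K = P̄·Hᵀ·S⁻¹ = [3246674/2780927; -1870882/2780927]
step 2: x' = x̄ + K·y = [10217040/2780927, -5930418/2780927]
step 2: P' = (I − K·H)·P̄ = [50575039/2780927 -45705028/2780927; -45705028/2780927 42898705/2780927]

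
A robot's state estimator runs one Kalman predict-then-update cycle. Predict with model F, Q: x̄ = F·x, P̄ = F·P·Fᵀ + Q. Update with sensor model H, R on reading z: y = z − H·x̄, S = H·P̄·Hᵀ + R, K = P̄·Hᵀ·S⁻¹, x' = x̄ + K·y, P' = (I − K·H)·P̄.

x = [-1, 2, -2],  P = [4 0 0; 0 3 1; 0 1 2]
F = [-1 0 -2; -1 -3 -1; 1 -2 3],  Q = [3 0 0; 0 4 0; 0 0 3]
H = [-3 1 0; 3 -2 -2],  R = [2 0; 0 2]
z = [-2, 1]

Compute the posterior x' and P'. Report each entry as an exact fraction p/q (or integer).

x̄ = F·x = [5, -3, -11]
P̄ = F·P·Fᵀ + Q = [15 14 -12; 14 43 1; -12 1 25]
y = z − H·x̄ = [16, -42]
S = H·P̄·Hᵀ + R = [96 -169; -169 393]
K = P̄·Hᵀ·S⁻¹ = [-5254/9167 -1303/9167; -7381/9167 -4247/9167; -331/9167 -2195/9167]
x' = x̄ + K·y = [16497/9167, 32777/9167, -13943/9167]
P' = (I − K·H)·P̄ = [28054/9167 73654/9167 -30270/9167; 73654/9167 206200/9167 -91472/9167; -30270/9167 -91472/9167 48262/9167]

x' = [16497/9167, 32777/9167, -13943/9167]
P' = [28054/9167 73654/9167 -30270/9167; 73654/9167 206200/9167 -91472/9167; -30270/9167 -91472/9167 48262/9167]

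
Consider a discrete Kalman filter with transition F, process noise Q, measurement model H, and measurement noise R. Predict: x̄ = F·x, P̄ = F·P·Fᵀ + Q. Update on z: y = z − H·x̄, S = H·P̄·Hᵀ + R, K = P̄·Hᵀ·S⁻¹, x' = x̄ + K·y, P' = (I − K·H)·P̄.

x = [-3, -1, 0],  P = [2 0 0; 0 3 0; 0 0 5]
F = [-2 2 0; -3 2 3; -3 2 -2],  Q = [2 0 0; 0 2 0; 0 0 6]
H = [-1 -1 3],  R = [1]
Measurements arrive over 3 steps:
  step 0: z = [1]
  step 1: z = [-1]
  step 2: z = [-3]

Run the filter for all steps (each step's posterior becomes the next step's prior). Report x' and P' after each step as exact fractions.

step 0: x̄ = F·x = [4, 7, 7]
step 0: P̄ = F·P·Fᵀ + Q = [22 24 24; 24 77 0; 24 0 56]
step 0: y = z − H·x̄ = [-9]
step 0: S = H·P̄·Hᵀ + R = [508]
step 0: K = P̄·Hᵀ·S⁻¹ = [13/254; -101/508; 36/127]
step 0: x' = x̄ + K·y = [899/254, 4465/508, 565/127]
step 0: P' = (I − K·H)·P̄ = [2625/127 7409/254 2112/127; 7409/254 28915/508 3636/127; 2112/127 3636/127 1928/127]
step 1: x̄ = F·x = [21/2, 2579/127, -246/127]
step 1: P̄ = F·P·Fᵀ + Q = [79 132 12; 132 31308/127 -2546/127; 12 -2546/127 12816/127]
step 1: y = z − H·x̄ = [9047/254]
step 1: S = H·P̄·Hᵀ + R = [196472/127]
step 1: K = P̄·Hᵀ·S⁻¹ = [-22225/196472; -27855/98236; 19735/98236]
step 1: x' = x̄ + K·y = [2542687/392944, 2005489/196472, 1025279/196472]
step 1: P' = (I − K·H)·P̄ = [11631913/196472 8092527/98236 4632457/98236; 8092527/98236 5999097/49118 3343811/49118; 4632457/98236 3343811/49118 1889969/49118]
step 2: x̄ = F·x = [1468291/196472, 6545569/392944, -3707221/392944]
step 2: P̄ = F·P·Fᵀ + Q = [3356429/49118 14294235/98236 -6257415/98236; 14294235/98236 68618425/196472 -39951389/196472; -6257415/98236 -39951389/196472 42047473/196472]
step 2: y = z − H·x̄ = [9712491/196472]
step 2: S = H·P̄·Hᵀ + R = [208160531/49118]
step 2: K = P̄·Hᵀ·S⁻¹ = [-19889669/208160531; -108530531/416321062; 89304319/416321062]
step 2: x' = x̄ + K·y = [2289629119/832642124, 6279313351/1665284248, 1947764621/1665284248]
step 2: P' = (I − K·H)·P̄ = [6170387841/208160531 16630547047/416321062 9643847797/416321062; 16630547047/416321062 50994984023/832642124 28013005685/832642124; 9643847797/416321062 28013005685/832642124 15826436639/832642124]

step 0: x' = [899/254, 4465/508, 565/127], P' = [2625/127 7409/254 2112/127; 7409/254 28915/508 3636/127; 2112/127 3636/127 1928/127]
step 1: x' = [2542687/392944, 2005489/196472, 1025279/196472], P' = [11631913/196472 8092527/98236 4632457/98236; 8092527/98236 5999097/49118 3343811/49118; 4632457/98236 3343811/49118 1889969/49118]
step 2: x' = [2289629119/832642124, 6279313351/1665284248, 1947764621/1665284248], P' = [6170387841/208160531 16630547047/416321062 9643847797/416321062; 16630547047/416321062 50994984023/832642124 28013005685/832642124; 9643847797/416321062 28013005685/832642124 15826436639/832642124]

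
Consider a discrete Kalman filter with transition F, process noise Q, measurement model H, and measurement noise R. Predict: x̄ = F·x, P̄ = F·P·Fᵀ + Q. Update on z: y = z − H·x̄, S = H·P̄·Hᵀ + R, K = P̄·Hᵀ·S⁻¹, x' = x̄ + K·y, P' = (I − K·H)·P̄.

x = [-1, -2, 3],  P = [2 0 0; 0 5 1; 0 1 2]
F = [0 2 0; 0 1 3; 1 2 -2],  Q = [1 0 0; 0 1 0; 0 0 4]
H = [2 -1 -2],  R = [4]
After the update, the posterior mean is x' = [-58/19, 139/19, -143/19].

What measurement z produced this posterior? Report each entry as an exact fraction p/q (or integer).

z = [1]

x̄ = F·x = [-4, 7, -11]
P̄ = F·P·Fᵀ + Q = [21 16 16; 16 30 2; 16 2 26]
S = H·P̄·Hᵀ + R = [38]
K = P̄·Hᵀ·S⁻¹ = [-3/19; -1/19; -11/19]
x' − x̄ = [18/19, 6/19, 66/19] = K·y
y = (KᵀK)⁻¹·Kᵀ·(x' − x̄) = [-6]
z = y + H·x̄ = [-6] + [7] = [1]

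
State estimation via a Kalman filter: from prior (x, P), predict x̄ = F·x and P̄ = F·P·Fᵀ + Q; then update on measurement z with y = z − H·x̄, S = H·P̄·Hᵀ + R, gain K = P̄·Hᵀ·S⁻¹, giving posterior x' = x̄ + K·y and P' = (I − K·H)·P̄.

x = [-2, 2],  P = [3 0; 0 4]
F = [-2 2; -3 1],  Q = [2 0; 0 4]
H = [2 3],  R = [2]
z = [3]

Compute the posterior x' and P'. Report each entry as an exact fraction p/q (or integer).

x' = [886/749, 183/749]
P' = [3426/749 -2192/749; -2192/749 1566/749]

x̄ = F·x = [8, 8]
P̄ = F·P·Fᵀ + Q = [30 26; 26 35]
y = z − H·x̄ = [-37]
S = H·P̄·Hᵀ + R = [749]
K = P̄·Hᵀ·S⁻¹ = [138/749; 157/749]
x' = x̄ + K·y = [886/749, 183/749]
P' = (I − K·H)·P̄ = [3426/749 -2192/749; -2192/749 1566/749]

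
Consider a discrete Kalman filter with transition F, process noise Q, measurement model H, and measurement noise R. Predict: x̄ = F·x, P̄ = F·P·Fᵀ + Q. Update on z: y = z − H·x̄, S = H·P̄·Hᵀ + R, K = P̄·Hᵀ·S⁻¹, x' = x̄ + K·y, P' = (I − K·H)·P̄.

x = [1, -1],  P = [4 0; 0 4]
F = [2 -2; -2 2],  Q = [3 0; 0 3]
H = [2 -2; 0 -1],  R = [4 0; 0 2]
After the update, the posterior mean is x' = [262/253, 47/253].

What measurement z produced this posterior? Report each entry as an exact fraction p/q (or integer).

z = [2, -1]

x̄ = F·x = [4, -4]
P̄ = F·P·Fᵀ + Q = [35 -32; -32 35]
S = H·P̄·Hᵀ + R = [540 134; 134 37]
K = P̄·Hᵀ·S⁻¹ = [335/1012 -169/506; -67/506 -118/253]
x' − x̄ = [-750/253, 1059/253] = K·y
y = (KᵀK)⁻¹·Kᵀ·(x' − x̄) = [-14, -5]
z = y + H·x̄ = [-14, -5] + [16, 4] = [2, -1]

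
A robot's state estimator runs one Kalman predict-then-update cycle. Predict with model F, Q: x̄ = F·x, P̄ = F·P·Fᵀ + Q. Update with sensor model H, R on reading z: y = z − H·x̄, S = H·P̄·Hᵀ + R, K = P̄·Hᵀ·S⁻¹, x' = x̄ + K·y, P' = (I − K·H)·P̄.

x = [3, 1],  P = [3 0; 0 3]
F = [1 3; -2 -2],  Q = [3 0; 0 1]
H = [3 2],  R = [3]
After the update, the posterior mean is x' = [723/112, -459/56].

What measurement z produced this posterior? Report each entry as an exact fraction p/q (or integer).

x̄ = F·x = [6, -8]
P̄ = F·P·Fᵀ + Q = [33 -24; -24 25]
S = H·P̄·Hᵀ + R = [112]
K = P̄·Hᵀ·S⁻¹ = [51/112; -11/56]
x' − x̄ = [51/112, -11/56] = K·y
y = (KᵀK)⁻¹·Kᵀ·(x' − x̄) = [1]
z = y + H·x̄ = [1] + [2] = [3]

z = [3]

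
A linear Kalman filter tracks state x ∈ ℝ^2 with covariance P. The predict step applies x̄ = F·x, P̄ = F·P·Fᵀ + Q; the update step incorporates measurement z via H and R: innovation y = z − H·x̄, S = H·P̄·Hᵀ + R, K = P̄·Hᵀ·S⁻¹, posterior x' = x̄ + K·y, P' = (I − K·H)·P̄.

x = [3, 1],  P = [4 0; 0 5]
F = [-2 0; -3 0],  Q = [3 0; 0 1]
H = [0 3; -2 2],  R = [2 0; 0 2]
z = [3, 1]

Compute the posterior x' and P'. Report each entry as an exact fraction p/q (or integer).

x̄ = F·x = [-6, -9]
P̄ = F·P·Fᵀ + Q = [19 24; 24 37]
y = z − H·x̄ = [30, 7]
S = H·P̄·Hᵀ + R = [335 78; 78 34]
K = P̄·Hᵀ·S⁻¹ = [834/2653 -1133/2653; 873/2653 26/2653]
x' = x̄ + K·y = [1171/2653, 2495/2653]
P' = (I − K·H)·P̄ = [1689/2653 556/2653; 556/2653 582/2653]

x' = [1171/2653, 2495/2653]
P' = [1689/2653 556/2653; 556/2653 582/2653]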